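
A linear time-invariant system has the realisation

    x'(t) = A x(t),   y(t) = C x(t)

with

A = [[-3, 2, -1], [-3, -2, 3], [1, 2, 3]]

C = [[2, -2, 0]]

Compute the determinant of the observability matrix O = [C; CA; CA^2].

CA = [[0, 8, -8]]
CA^2 = [[-32, -32, 0]]
Observability matrix O = [C; CA; CA^2] = [[2, -2, 0], [0, 8, -8], [-32, -32, 0]]
Expanding along the first row, det(O) = 2·(8·0 - (-8)·(-32)) - (-2)·(0·0 - (-8)·(-32)) + 0·(0·(-32) - 8·(-32)) = 2·(-256) - (-2)·(-256) + 0·256 = -1024
Since det(O) ≠ 0, rank(O) = 3 and the system is completely observable.

-1024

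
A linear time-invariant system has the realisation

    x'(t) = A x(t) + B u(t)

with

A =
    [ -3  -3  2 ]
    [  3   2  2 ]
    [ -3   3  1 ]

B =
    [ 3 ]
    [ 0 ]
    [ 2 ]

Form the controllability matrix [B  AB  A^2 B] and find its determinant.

2788

AB = [[-5], [13], [-7]]
A^2B = [[-38], [-3], [47]]
Controllability matrix C = [B  AB  A^2B] = [[3, -5, -38], [0, 13, -3], [2, -7, 47]]
Expanding along the first row, det(C) = 3·(13·47 - (-3)·(-7)) - (-5)·(0·47 - (-3)·2) + (-38)·(0·(-7) - 13·2) = 3·590 - (-5)·6 + (-38)·(-26) = 2788
Since det(C) ≠ 0, rank(C) = 3 and the system is completely controllable.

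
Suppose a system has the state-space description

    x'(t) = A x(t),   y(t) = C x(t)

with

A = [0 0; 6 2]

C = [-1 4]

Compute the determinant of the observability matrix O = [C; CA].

CA = [[24, 8]]
Observability matrix O = [C; CA] = [[-1, 4], [24, 8]]
det(O) = (-1)·8 - 4·24 = -8 - 96 = -104
Since det(O) ≠ 0, rank(O) = 2 and the system is completely observable.

-104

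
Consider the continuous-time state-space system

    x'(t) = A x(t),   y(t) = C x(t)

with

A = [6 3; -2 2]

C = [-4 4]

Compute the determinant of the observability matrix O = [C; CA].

CA = [[-32, -4]]
Observability matrix O = [C; CA] = [[-4, 4], [-32, -4]]
det(O) = (-4)·(-4) - 4·(-32) = 16 - (-128) = 144
Since det(O) ≠ 0, rank(O) = 2 and the system is completely observable.

144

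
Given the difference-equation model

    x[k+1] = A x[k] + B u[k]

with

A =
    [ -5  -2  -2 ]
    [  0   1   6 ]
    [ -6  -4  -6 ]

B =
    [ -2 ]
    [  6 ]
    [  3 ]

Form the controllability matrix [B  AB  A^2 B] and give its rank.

2

AB = [[-8], [24], [-30]]
A^2B = [[52], [-156], [132]]
Controllability matrix C = [B  AB  A^2B] = [[-2, -8, 52], [6, 24, -156], [3, -30, 132]]
The rows r1, r2, r3 of C are linearly dependent: 3·r1 + r2 = 0 (check each entry), so rank(C) ≤ 2.
The 2×2 minor from rows 1, 3, columns 1, 2 is (-2)·(-30) - (-8)·3 = 60 - (-24) = 84 ≠ 0, so rank(C) = 2.
rank(C) = 2 < n = 3, so the pair (A, B) is not completely controllable.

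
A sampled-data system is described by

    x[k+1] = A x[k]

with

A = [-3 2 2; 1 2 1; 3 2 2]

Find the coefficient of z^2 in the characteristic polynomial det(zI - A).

-1

Expand det(zI - A) for the 3×3 matrix.
p(z) = z^3 - z^2 - 18z + 12.
(Check: constant term = det(-A) = (-1)^3 det A = 12; coefficient of z^2 = -tr A = -1.)
The coefficient of z^2 is -1.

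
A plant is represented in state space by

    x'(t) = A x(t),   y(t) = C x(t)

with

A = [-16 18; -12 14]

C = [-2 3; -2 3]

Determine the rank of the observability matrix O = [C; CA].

1

CA = [[-4, 6], [-4, 6]]
Observability matrix O = [C; CA] = [[-2, 3], [-2, 3], [-4, 6], [-4, 6]]
Every row of O is a scalar multiple of row 1 = [-2, 3] (multipliers 1, 1, 2, 2), so the rows span a one-dimensional space.
O ≠ 0, hence rank(O) = 1.
rank(O) = 1 < n = 2, so the pair (A, C) is not completely observable.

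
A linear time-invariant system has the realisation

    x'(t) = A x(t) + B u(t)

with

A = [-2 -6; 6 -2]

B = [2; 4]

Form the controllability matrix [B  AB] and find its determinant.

AB = [[-28], [4]]
Controllability matrix C = [B  AB] = [[2, -28], [4, 4]]
det(C) = 2·4 - (-28)·4 = 8 - (-112) = 120
Since det(C) ≠ 0, rank(C) = 2 and the system is completely controllable.

120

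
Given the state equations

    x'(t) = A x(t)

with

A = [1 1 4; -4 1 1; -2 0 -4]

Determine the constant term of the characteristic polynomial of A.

14

Expand det(sI - A) for the 3×3 matrix.
p(s) = s^3 + 2s^2 + 5s + 14.
(Check: constant term = det(-A) = (-1)^3 det A = 14; coefficient of s^2 = -tr A = 2.)
The constant term is 14.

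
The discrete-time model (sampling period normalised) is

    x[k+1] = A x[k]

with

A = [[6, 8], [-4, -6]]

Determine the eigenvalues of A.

det(zI - A) = z^2 - (tr A)z + det A, with tr A = 6 + (-6) = 0 and det A = 6·(-6) - 8·(-4) = -36 - (-32) = -4.
So p(z) = det(zI - A) = z^2 - 4.
Factor z^2 - 4: two numbers with sum 0 and product -4 are 2 and -2, so z^2 - 4 = (z - 2)(z + 2).
Hence p(z) = (z - 2) (z + 2), with roots -2, 2.

-2, 2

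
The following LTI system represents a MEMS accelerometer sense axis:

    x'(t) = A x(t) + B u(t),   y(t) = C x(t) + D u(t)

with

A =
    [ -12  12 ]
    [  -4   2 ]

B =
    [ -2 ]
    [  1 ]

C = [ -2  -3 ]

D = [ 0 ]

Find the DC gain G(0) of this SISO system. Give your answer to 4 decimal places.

G(0) = C(-A)^{-1}B + D = -C A^{-1} B + D.
det A = 24, so A^{-1} = (1/24)·adj(A) = [[1/12, -1/2], [1/6, -1/2]]
A^{-1} B = [-2/3, -5/6]^T
C A^{-1} B = 23/6
G(0) = D - C A^{-1} B = 0 - (23/6) = -23/6 ≈ -3.8333

-3.8333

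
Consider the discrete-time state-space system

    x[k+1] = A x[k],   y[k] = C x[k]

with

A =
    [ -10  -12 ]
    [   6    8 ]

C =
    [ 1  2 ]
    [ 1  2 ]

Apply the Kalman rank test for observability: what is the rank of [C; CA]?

CA = [[2, 4], [2, 4]]
Observability matrix O = [C; CA] = [[1, 2], [1, 2], [2, 4], [2, 4]]
Every row of O is a scalar multiple of row 1 = [1, 2] (multipliers 1, 1, 2, 2), so the rows span a one-dimensional space.
O ≠ 0, hence rank(O) = 1.
rank(O) = 1 < n = 2, so the pair (A, C) is not completely observable.

1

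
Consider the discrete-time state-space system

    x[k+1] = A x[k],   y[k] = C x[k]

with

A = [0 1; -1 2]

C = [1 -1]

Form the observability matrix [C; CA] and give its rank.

CA = [[1, -1]]
Observability matrix O = [C; CA] = [[1, -1], [1, -1]]
Every row of O is a scalar multiple of row 1 = [1, -1] (multipliers 1, 1), so the rows span a one-dimensional space.
O ≠ 0, hence rank(O) = 1.
rank(O) = 1 < n = 2, so the pair (A, C) is not completely observable.

1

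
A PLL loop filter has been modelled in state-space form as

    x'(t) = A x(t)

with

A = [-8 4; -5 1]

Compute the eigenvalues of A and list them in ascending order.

-4, -3

det(sI - A) = s^2 - (tr A)s + det A, with tr A = (-8) + 1 = -7 and det A = (-8)·1 - 4·(-5) = -8 - (-20) = 12.
So p(s) = det(sI - A) = s^2 + 7s + 12.
Factor s^2 + 7s + 12: two numbers with sum -7 and product 12 are -3 and -4, so s^2 + 7s + 12 = (s + 3)(s + 4).
Hence p(s) = (s + 3) (s + 4), with roots -4, -3.
All eigenvalues have negative real part, so the system is asymptotically stable.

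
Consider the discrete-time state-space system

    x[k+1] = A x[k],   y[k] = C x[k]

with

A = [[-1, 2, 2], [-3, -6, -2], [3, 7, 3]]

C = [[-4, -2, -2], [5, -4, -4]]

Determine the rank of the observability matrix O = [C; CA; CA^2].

2

CA = [[4, -10, -10], [-5, 6, 6]]
CA^2 = [[-4, -2, -2], [5, -4, -4]]
Observability matrix O = [C; CA; CA^2] = [[-4, -2, -2], [5, -4, -4], [4, -10, -10], [-5, 6, 6], [-4, -2, -2], [5, -4, -4]]
The columns c1, c2, c3 of O are linearly dependent: -c2 + c3 = 0 (check each entry), so rank(O) ≤ 2.
The 2×2 minor from rows 1, 2, columns 1, 2 is (-4)·(-4) - (-2)·5 = 16 - (-10) = 26 ≠ 0, so rank(O) = 2.
rank(O) = 2 < n = 3, so the pair (A, C) is not completely observable.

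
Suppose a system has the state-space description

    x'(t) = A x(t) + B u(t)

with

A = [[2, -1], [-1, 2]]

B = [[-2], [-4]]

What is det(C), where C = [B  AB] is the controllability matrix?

12

AB = [[0], [-6]]
Controllability matrix C = [B  AB] = [[-2, 0], [-4, -6]]
det(C) = (-2)·(-6) - 0·(-4) = 12 - 0 = 12
Since det(C) ≠ 0, rank(C) = 2 and the system is completely controllable.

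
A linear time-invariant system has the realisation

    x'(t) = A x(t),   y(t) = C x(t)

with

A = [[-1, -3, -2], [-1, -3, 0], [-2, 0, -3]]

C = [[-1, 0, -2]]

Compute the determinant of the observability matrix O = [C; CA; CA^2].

CA = [[5, 3, 8]]
CA^2 = [[-24, -24, -34]]
Observability matrix O = [C; CA; CA^2] = [[-1, 0, -2], [5, 3, 8], [-24, -24, -34]]
Expanding along the first row, det(O) = (-1)·(3·(-34) - 8·(-24)) - 0·(5·(-34) - 8·(-24)) + (-2)·(5·(-24) - 3·(-24)) = (-1)·90 - 0·22 + (-2)·(-48) = 6
Since det(O) ≠ 0, rank(O) = 3 and the system is completely observable.

6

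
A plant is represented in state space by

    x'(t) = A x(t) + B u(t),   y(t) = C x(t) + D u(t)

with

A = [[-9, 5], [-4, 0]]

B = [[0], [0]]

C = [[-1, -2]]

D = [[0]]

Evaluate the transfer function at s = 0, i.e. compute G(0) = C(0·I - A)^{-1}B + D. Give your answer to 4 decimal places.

G(0) = C(-A)^{-1}B + D = -C A^{-1} B + D.
det A = 20, so A^{-1} = (1/20)·adj(A) = [[0, -1/4], [1/5, -9/20]]
A^{-1} B = [0, 0]^T
C A^{-1} B = 0
G(0) = D - C A^{-1} B = 0 - (0) = 0

0.0000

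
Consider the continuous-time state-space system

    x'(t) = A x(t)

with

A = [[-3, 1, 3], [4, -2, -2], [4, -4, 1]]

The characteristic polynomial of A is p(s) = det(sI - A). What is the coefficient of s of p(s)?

Expand det(sI - A) for the 3×3 matrix.
p(s) = s^3 + 4s^2 - 23s + 6.
(Check: constant term = det(-A) = (-1)^3 det A = 6; coefficient of s^2 = -tr A = 4.)
The coefficient of s is -23.

-23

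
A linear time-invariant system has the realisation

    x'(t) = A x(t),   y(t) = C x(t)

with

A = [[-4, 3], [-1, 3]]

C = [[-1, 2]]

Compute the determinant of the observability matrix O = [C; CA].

-7

CA = [[2, 3]]
Observability matrix O = [C; CA] = [[-1, 2], [2, 3]]
det(O) = (-1)·3 - 2·2 = -3 - 4 = -7
Since det(O) ≠ 0, rank(O) = 2 and the system is completely observable.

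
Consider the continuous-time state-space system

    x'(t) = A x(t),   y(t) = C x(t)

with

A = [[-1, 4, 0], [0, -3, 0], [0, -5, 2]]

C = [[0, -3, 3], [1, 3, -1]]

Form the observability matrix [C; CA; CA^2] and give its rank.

CA = [[0, -6, 6], [-1, 0, -2]]
CA^2 = [[0, -12, 12], [1, 6, -4]]
Observability matrix O = [C; CA; CA^2] = [[0, -3, 3], [1, 3, -1], [0, -6, 6], [-1, 0, -2], [0, -12, 12], [1, 6, -4]]
The columns c1, c2, c3 of O are linearly dependent: -2·c1 + c2 + c3 = 0 (check each entry), so rank(O) ≤ 2.
The 2×2 minor from rows 1, 2, columns 1, 2 is 0·3 - (-3)·1 = 0 - (-3) = 3 ≠ 0, so rank(O) = 2.
rank(O) = 2 < n = 3, so the pair (A, C) is not completely observable.

2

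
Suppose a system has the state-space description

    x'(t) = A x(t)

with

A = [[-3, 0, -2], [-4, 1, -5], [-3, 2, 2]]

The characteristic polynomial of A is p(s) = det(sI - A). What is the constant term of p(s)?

26

Expand det(sI - A) for the 3×3 matrix.
p(s) = s^3 - 3s + 26.
(Check: constant term = det(-A) = (-1)^3 det A = 26; coefficient of s^2 = -tr A = 0.)
The constant term is 26.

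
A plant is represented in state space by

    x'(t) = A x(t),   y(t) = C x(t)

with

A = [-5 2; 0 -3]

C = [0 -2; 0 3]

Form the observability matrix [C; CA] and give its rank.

CA = [[0, 6], [0, -9]]
Observability matrix O = [C; CA] = [[0, -2], [0, 3], [0, 6], [0, -9]]
Every row of O is a scalar multiple of row 1 = [0, -2] (multipliers 1, -3/2, -3, 9/2), so the rows span a one-dimensional space.
O ≠ 0, hence rank(O) = 1.
rank(O) = 1 < n = 2, so the pair (A, C) is not completely observable.

1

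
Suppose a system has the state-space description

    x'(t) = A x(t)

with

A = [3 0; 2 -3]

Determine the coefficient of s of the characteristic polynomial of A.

0

For a 2×2 matrix, det(sI - A) = s^2 - (tr A)s + det A.
tr A = 0, det A = -9.
So p(s) = s^2 - 9.
The coefficient of s is 0.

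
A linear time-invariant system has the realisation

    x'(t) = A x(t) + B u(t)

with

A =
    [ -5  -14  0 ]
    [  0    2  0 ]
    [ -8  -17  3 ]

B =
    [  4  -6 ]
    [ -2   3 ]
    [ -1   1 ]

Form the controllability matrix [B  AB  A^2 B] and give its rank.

AB = [[8, -12], [-4, 6], [-1, 0]]
A^2B = [[16, -24], [-8, 12], [1, -6]]
Controllability matrix C = [B  AB  A^2B] = [[4, -6, 8, -12, 16, -24], [-2, 3, -4, 6, -8, 12], [-1, 1, -1, 0, 1, -6]]
The rows r1, r2, r3 of C are linearly dependent: r1 + 2·r2 = 0 (check each entry), so rank(C) ≤ 2.
The 2×2 minor from rows 1, 3, columns 1, 2 is 4·1 - (-6)·(-1) = 4 - 6 = -2 ≠ 0, so rank(C) = 2.
rank(C) = 2 < n = 3, so the pair (A, B) is not completely controllable.

2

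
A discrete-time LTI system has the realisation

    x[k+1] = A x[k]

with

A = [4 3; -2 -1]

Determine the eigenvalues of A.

det(zI - A) = z^2 - (tr A)z + det A, with tr A = 4 + (-1) = 3 and det A = 4·(-1) - 3·(-2) = -4 - (-6) = 2.
So p(z) = det(zI - A) = z^2 - 3z + 2.
Factor z^2 - 3z + 2: two numbers with sum 3 and product 2 are 2 and 1, so z^2 - 3z + 2 = (z - 2)(z - 1).
Hence p(z) = (z - 2) (z - 1), with roots 1, 2.

1, 2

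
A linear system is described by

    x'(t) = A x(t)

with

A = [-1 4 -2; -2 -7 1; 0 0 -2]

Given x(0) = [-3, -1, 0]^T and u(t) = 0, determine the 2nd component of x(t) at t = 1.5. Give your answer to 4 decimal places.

det(sI - A) = s^3 - (tr A)s^2 + (M11 + M22 + M33)s - det A, where Mii is the 2×2 principal minor of A obtained by deleting row i and column i.
tr A = (-1) + (-7) + (-2) = -10; M11 = (-7)·(-2) - 1·0 = 14 - 0 = 14; M22 = (-1)·(-2) - (-2)·0 = 2 - 0 = 2; M33 = (-1)·(-7) - 4·(-2) = 7 - (-8) = 15; sum of minors = 31.
det A = (-1)·((-7)·(-2) - 1·0) - 4·((-2)·(-2) - 1·0) + (-2)·((-2)·0 - (-7)·0) = (-1)·14 - 4·4 + (-2)·0 = -30.
So p(s) = det(sI - A) = s^3 + 10s^2 + 31s + 30.
Rational-root test: any integer root divides 30. Testing small divisors, s = -2 works: p(-2) = -8 + 40 + (-62) + 30 = 0, so (s + 2) is a factor.
Dividing, p(s) = (s + 2)(s^2 + 8s + 15).
Factor s^2 + 8s + 15: two numbers with sum -8 and product 15 are -3 and -5, so s^2 + 8s + 15 = (s + 3)(s + 5).
Hence p(s) = (s + 2) (s + 3) (s + 5), with roots -5, -3, -2.
The eigenvalues -5, -3, -2 are distinct and real, so A is diagonalisable and x(t) = e^{At} x(0) = V diag(e^{λ_i t}) V^{-1} x(0), where the columns of V are the eigenvectors.
λ = -5: A - (-5)I = [[4, 4, -2], [-2, -2, 1], [0, 0, 3]]. v must be orthogonal to every row; (row 1) × (row 3) = [12, -12, 0], so take v_1 = [-1, 1, 0]^T.
λ = -3: A - (-3)I = [[2, 4, -2], [-2, -4, 1], [0, 0, 1]]. v must be orthogonal to every row; (row 1) × (row 2) = [-4, 2, 0], so take v_2 = [2, -1, 0]^T.
λ = -2: A - (-2)I = [[1, 4, -2], [-2, -5, 1], [0, 0, 0]]. v must be orthogonal to every row; (row 1) × (row 2) = [-6, 3, 3], so take v_3 = [-2, 1, 1]^T.
V = [v_1 v_2 v_3] = [[-1, 2, -2], [1, -1, 1], [0, 0, 1]] has det V = -1, so V^{-1} = adj(V)/det V = [[1, 2, 0], [1, 1, 1], [0, 0, 1]].
Modal coordinates z(0) = V^{-1} x(0): 1·(-3) + 2·(-1) + 0·0 = -5; 1·(-3) + 1·(-1) + 1·0 = -4; 0·(-3) + 0·(-1) + 1·0 = 0; so z(0) = [-5, -4, 0]^T.
x_2(t) = Σ_i (v_i)_2 · z_i(0) · e^{λ_i t} (row 2 of V times the modal terms).
x_2(1.5) = 1·(-5)·e^{-5·1.5} + (-1)·(-4)·e^{-3·1.5} + 1·0·e^{-2·1.5} = (-5)·0.000553 + 4·0.011109 + 0·0.049787 = 0.0417.

0.0417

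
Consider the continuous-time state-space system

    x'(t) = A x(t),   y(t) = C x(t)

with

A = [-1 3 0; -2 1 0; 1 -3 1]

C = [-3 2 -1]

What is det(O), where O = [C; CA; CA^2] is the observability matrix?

-63

CA = [[-2, -4, -1]]
CA^2 = [[9, -7, -1]]
Observability matrix O = [C; CA; CA^2] = [[-3, 2, -1], [-2, -4, -1], [9, -7, -1]]
Expanding along the first row, det(O) = (-3)·((-4)·(-1) - (-1)·(-7)) - 2·((-2)·(-1) - (-1)·9) + (-1)·((-2)·(-7) - (-4)·9) = (-3)·(-3) - 2·11 + (-1)·50 = -63
Since det(O) ≠ 0, rank(O) = 3 and the system is completely observable.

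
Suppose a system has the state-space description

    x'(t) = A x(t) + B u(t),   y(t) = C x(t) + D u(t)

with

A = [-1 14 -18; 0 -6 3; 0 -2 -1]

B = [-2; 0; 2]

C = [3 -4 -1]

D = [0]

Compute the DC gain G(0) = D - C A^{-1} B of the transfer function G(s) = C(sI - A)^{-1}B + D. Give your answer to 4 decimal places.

-42.0000

G(0) = C(-A)^{-1}B + D = -C A^{-1} B + D.
det A = -12, so A^{-1} = (1/-12)·adj(A) = [[-1, -25/6, 11/2], [0, -1/12, -1/4], [0, 1/6, -1/2]]
A^{-1} B = [13, -1/2, -1]^T
C A^{-1} B = 42
G(0) = D - C A^{-1} B = 0 - (42) = -42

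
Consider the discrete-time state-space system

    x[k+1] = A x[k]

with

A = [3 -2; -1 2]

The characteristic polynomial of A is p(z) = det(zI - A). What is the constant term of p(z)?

For a 2×2 matrix, det(zI - A) = z^2 - (tr A)z + det A.
tr A = 5, det A = 4.
So p(z) = z^2 - 5z + 4.
The constant term is 4.

4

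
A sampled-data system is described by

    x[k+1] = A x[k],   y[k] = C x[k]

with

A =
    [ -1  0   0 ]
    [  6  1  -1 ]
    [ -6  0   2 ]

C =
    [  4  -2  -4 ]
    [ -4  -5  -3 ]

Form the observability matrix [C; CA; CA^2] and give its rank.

2

CA = [[8, -2, -6], [-8, -5, -1]]
CA^2 = [[16, -2, -10], [-16, -5, 3]]
Observability matrix O = [C; CA; CA^2] = [[4, -2, -4], [-4, -5, -3], [8, -2, -6], [-8, -5, -1], [16, -2, -10], [-16, -5, 3]]
The columns c1, c2, c3 of O are linearly dependent: c1 - 2·c2 + 2·c3 = 0 (check each entry), so rank(O) ≤ 2.
The 2×2 minor from rows 1, 2, columns 1, 2 is 4·(-5) - (-2)·(-4) = -20 - 8 = -28 ≠ 0, so rank(O) = 2.
rank(O) = 2 < n = 3, so the pair (A, C) is not completely observable.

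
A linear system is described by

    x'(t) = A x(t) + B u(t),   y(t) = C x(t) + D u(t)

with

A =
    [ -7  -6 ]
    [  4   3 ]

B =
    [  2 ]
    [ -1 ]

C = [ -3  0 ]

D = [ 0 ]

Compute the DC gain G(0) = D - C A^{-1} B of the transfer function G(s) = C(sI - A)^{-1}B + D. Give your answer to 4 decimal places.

G(0) = C(-A)^{-1}B + D = -C A^{-1} B + D.
det A = 3, so A^{-1} = (1/3)·adj(A) = [[1, 2], [-4/3, -7/3]]
A^{-1} B = [0, -1/3]^T
C A^{-1} B = 0
G(0) = D - C A^{-1} B = 0 - (0) = 0

0.0000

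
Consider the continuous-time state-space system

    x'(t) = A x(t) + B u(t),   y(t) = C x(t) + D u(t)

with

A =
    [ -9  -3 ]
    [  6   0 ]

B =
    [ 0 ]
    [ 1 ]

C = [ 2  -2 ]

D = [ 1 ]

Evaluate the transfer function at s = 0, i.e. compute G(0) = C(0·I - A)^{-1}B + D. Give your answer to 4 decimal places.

G(0) = C(-A)^{-1}B + D = -C A^{-1} B + D.
det A = 18, so A^{-1} = (1/18)·adj(A) = [[0, 1/6], [-1/3, -1/2]]
A^{-1} B = [1/6, -1/2]^T
C A^{-1} B = 4/3
G(0) = D - C A^{-1} B = 1 - (4/3) = -1/3 ≈ -0.3333

-0.3333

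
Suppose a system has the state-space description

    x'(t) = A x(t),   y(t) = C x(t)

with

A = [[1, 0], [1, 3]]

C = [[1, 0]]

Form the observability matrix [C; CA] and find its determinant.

0

CA = [[1, 0]]
Observability matrix O = [C; CA] = [[1, 0], [1, 0]]
det(O) = 1·0 - 0·1 = 0 - 0 = 0
Since det(O) = 0, rank(O) < 2 and the system is not completely observable.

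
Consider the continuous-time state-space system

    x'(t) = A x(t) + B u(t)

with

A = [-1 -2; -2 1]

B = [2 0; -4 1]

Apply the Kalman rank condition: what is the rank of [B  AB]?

2

AB = [[6, -2], [-8, 1]]
Controllability matrix C = [B  AB] = [[2, 0, 6, -2], [-4, 1, -8, 1]]
Take the 2×2 submatrix of C formed by columns 1, 2: [[2, 0], [-4, 1]]. Its determinant is 2·1 - 0·(-4) = 2 - 0 = 2 ≠ 0.
So rank(C) ≥ 2; since C has 2 rows, rank(C) = 2.
rank(C) = 2 = n, so the pair (A, B) is completely controllable.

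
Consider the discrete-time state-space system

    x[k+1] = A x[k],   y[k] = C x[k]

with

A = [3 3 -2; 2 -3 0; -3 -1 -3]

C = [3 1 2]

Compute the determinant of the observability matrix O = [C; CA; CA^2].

CA = [[5, 4, -12]]
CA^2 = [[59, 15, 26]]
Observability matrix O = [C; CA; CA^2] = [[3, 1, 2], [5, 4, -12], [59, 15, 26]]
Expanding along the first row, det(O) = 3·(4·26 - (-12)·15) - 1·(5·26 - (-12)·59) + 2·(5·15 - 4·59) = 3·284 - 1·838 + 2·(-161) = -308
Since det(O) ≠ 0, rank(O) = 3 and the system is completely observable.

-308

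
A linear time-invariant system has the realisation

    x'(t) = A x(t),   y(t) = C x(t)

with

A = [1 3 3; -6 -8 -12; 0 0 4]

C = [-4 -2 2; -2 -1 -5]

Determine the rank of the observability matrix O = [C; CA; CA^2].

2

CA = [[8, 4, 20], [4, 2, -14]]
CA^2 = [[-16, -8, 56], [-8, -4, -68]]
Observability matrix O = [C; CA; CA^2] = [[-4, -2, 2], [-2, -1, -5], [8, 4, 20], [4, 2, -14], [-16, -8, 56], [-8, -4, -68]]
The columns c1, c2, c3 of O are linearly dependent: -c1 + 2·c2 = 0 (check each entry), so rank(O) ≤ 2.
The 2×2 minor from rows 1, 2, columns 1, 3 is (-4)·(-5) - 2·(-2) = 20 - (-4) = 24 ≠ 0, so rank(O) = 2.
rank(O) = 2 < n = 3, so the pair (A, C) is not completely observable.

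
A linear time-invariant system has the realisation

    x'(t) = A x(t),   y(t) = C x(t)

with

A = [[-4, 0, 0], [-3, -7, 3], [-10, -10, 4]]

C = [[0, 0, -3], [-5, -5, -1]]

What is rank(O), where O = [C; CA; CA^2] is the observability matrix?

2

CA = [[30, 30, -12], [45, 45, -19]]
CA^2 = [[-90, -90, 42], [-125, -125, 59]]
Observability matrix O = [C; CA; CA^2] = [[0, 0, -3], [-5, -5, -1], [30, 30, -12], [45, 45, -19], [-90, -90, 42], [-125, -125, 59]]
The columns c1, c2, c3 of O are linearly dependent: -c1 + c2 = 0 (check each entry), so rank(O) ≤ 2.
The 2×2 minor from rows 1, 2, columns 1, 3 is 0·(-1) - (-3)·(-5) = 0 - 15 = -15 ≠ 0, so rank(O) = 2.
rank(O) = 2 < n = 3, so the pair (A, C) is not completely observable.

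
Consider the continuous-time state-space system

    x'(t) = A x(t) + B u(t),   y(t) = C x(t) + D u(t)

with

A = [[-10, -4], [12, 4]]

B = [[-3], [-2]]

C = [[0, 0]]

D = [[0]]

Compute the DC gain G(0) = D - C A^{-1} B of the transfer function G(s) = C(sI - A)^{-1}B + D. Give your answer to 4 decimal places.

0.0000

G(0) = C(-A)^{-1}B + D = -C A^{-1} B + D.
det A = 8, so A^{-1} = (1/8)·adj(A) = [[1/2, 1/2], [-3/2, -5/4]]
A^{-1} B = [-5/2, 7]^T
C A^{-1} B = 0
G(0) = D - C A^{-1} B = 0 - (0) = 0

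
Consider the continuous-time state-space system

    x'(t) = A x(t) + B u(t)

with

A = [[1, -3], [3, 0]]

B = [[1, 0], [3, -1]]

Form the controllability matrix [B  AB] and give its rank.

2

AB = [[-8, 3], [3, 0]]
Controllability matrix C = [B  AB] = [[1, 0, -8, 3], [3, -1, 3, 0]]
Take the 2×2 submatrix of C formed by columns 1, 2: [[1, 0], [3, -1]]. Its determinant is 1·(-1) - 0·3 = -1 - 0 = -1 ≠ 0.
So rank(C) ≥ 2; since C has 2 rows, rank(C) = 2.
rank(C) = 2 = n, so the pair (A, B) is completely controllable.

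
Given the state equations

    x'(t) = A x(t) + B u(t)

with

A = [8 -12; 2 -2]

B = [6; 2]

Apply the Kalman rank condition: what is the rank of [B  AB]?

AB = [[24], [8]]
Controllability matrix C = [B  AB] = [[6, 24], [2, 8]]
Every column of C is a scalar multiple of column 1 = [6, 2] (multipliers 1, 4), so the columns span a one-dimensional space.
C ≠ 0, hence rank(C) = 1.
rank(C) = 1 < n = 2, so the pair (A, B) is not completely controllable.

1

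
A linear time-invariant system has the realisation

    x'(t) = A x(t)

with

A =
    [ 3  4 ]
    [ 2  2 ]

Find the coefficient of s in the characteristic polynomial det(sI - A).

-5

For a 2×2 matrix, det(sI - A) = s^2 - (tr A)s + det A.
tr A = 5, det A = -2.
So p(s) = s^2 - 5s - 2.
The coefficient of s is -5.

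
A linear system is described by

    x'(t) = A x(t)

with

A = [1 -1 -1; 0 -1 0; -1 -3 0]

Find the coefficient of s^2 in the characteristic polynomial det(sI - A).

0

Expand det(sI - A) for the 3×3 matrix.
p(s) = s^3 - 2s - 1.
(Check: constant term = det(-A) = (-1)^3 det A = -1; coefficient of s^2 = -tr A = 0.)
The coefficient of s^2 is 0.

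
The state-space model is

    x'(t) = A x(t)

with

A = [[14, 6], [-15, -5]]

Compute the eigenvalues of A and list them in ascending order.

det(sI - A) = s^2 - (tr A)s + det A, with tr A = 14 + (-5) = 9 and det A = 14·(-5) - 6·(-15) = -70 - (-90) = 20.
So p(s) = det(sI - A) = s^2 - 9s + 20.
Factor s^2 - 9s + 20: two numbers with sum 9 and product 20 are 5 and 4, so s^2 - 9s + 20 = (s - 5)(s - 4).
Hence p(s) = (s - 5) (s - 4), with roots 4, 5.
At least one eigenvalue has non-negative real part, so the system is not asymptotically stable.

4, 5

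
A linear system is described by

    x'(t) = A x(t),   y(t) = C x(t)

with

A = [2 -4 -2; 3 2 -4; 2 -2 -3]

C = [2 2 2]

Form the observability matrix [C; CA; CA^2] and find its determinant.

CA = [[14, -8, -18]]
CA^2 = [[-32, -36, 58]]
Observability matrix O = [C; CA; CA^2] = [[2, 2, 2], [14, -8, -18], [-32, -36, 58]]
Expanding along the first row, det(O) = 2·((-8)·58 - (-18)·(-36)) - 2·(14·58 - (-18)·(-32)) + 2·(14·(-36) - (-8)·(-32)) = 2·(-1112) - 2·236 + 2·(-760) = -4216
Since det(O) ≠ 0, rank(O) = 3 and the system is completely observable.

-4216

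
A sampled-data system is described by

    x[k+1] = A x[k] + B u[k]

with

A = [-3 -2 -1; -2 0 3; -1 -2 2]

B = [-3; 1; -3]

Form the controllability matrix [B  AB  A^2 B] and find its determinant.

1855

AB = [[10], [-3], [-5]]
A^2B = [[-19], [-35], [-14]]
Controllability matrix C = [B  AB  A^2B] = [[-3, 10, -19], [1, -3, -35], [-3, -5, -14]]
Expanding along the first row, det(C) = (-3)·((-3)·(-14) - (-35)·(-5)) - 10·(1·(-14) - (-35)·(-3)) + (-19)·(1·(-5) - (-3)·(-3)) = (-3)·(-133) - 10·(-119) + (-19)·(-14) = 1855
Since det(C) ≠ 0, rank(C) = 3 and the system is completely controllable.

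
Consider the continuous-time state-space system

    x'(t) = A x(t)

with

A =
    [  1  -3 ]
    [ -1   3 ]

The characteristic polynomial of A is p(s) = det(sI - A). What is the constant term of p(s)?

For a 2×2 matrix, det(sI - A) = s^2 - (tr A)s + det A.
tr A = 4, det A = 0.
So p(s) = s^2 - 4s.
The constant term is 0.

0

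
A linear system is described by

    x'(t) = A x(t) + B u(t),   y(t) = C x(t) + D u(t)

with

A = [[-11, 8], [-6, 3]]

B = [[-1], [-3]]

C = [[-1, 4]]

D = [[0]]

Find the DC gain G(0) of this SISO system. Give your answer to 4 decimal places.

G(0) = C(-A)^{-1}B + D = -C A^{-1} B + D.
det A = 15, so A^{-1} = (1/15)·adj(A) = [[1/5, -8/15], [2/5, -11/15]]
A^{-1} B = [7/5, 9/5]^T
C A^{-1} B = 29/5
G(0) = D - C A^{-1} B = 0 - (29/5) = -29/5 ≈ -5.8000

-5.8000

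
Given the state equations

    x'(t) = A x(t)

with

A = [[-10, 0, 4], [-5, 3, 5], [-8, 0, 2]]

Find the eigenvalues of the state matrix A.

-6, -2, 3

det(sI - A) = s^3 - (tr A)s^2 + (M11 + M22 + M33)s - det A, where Mii is the 2×2 principal minor of A obtained by deleting row i and column i.
tr A = (-10) + 3 + 2 = -5; M11 = 3·2 - 5·0 = 6 - 0 = 6; M22 = (-10)·2 - 4·(-8) = -20 - (-32) = 12; M33 = (-10)·3 - 0·(-5) = -30 - 0 = -30; sum of minors = -12.
det A = (-10)·(3·2 - 5·0) - 0·((-5)·2 - 5·(-8)) + 4·((-5)·0 - 3·(-8)) = (-10)·6 - 0·30 + 4·24 = 36.
So p(s) = det(sI - A) = s^3 + 5s^2 - 12s - 36.
Rational-root test: any integer root divides -36. Testing small divisors, s = -2 works: p(-2) = -8 + 20 + 24 + (-36) = 0, so (s + 2) is a factor.
Dividing, p(s) = (s + 2)(s^2 + 3s - 18).
Factor s^2 + 3s - 18: two numbers with sum -3 and product -18 are 3 and -6, so s^2 + 3s - 18 = (s - 3)(s + 6).
Hence p(s) = (s - 3) (s + 2) (s + 6), with roots -6, -2, 3.
At least one eigenvalue has non-negative real part, so the system is not asymptotically stable.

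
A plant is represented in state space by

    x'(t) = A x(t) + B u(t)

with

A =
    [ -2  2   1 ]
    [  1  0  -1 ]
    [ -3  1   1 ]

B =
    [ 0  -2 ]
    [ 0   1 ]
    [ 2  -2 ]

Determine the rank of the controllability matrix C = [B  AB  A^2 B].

AB = [[2, 4], [-2, 0], [2, 5]]
A^2B = [[-6, -3], [0, -1], [-6, -7]]
Controllability matrix C = [B  AB  A^2B] = [[0, -2, 2, 4, -6, -3], [0, 1, -2, 0, 0, -1], [2, -2, 2, 5, -6, -7]]
Take the 3×3 submatrix of C formed by columns 1, 2, 3: [[0, -2, 2], [0, 1, -2], [2, -2, 2]]. Its determinant is 0·(1·2 - (-2)·(-2)) - (-2)·(0·2 - (-2)·2) + 2·(0·(-2) - 1·2) = 0·(-2) - (-2)·4 + 2·(-2) = 4 ≠ 0.
So rank(C) ≥ 3; since C has 3 rows, rank(C) = 3.
rank(C) = 3 = n, so the pair (A, B) is completely controllable.

3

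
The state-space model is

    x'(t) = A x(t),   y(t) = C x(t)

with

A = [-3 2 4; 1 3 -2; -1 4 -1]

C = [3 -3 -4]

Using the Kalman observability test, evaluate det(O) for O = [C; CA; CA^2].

CA = [[-8, -19, 22]]
CA^2 = [[-17, 15, -16]]
Observability matrix O = [C; CA; CA^2] = [[3, -3, -4], [-8, -19, 22], [-17, 15, -16]]
Expanding along the first row, det(O) = 3·((-19)·(-16) - 22·15) - (-3)·((-8)·(-16) - 22·(-17)) + (-4)·((-8)·15 - (-19)·(-17)) = 3·(-26) - (-3)·502 + (-4)·(-443) = 3200
Since det(O) ≠ 0, rank(O) = 3 and the system is completely observable.

3200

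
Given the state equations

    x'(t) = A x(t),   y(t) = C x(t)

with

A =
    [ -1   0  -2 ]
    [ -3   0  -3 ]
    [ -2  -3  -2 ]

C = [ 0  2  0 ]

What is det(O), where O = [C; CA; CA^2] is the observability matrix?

CA = [[-6, 0, -6]]
CA^2 = [[18, 18, 24]]
Observability matrix O = [C; CA; CA^2] = [[0, 2, 0], [-6, 0, -6], [18, 18, 24]]
Expanding along the first row, det(O) = 0·(0·24 - (-6)·18) - 2·((-6)·24 - (-6)·18) + 0·((-6)·18 - 0·18) = 0·108 - 2·(-36) + 0·(-108) = 72
Since det(O) ≠ 0, rank(O) = 3 and the system is completely observable.

72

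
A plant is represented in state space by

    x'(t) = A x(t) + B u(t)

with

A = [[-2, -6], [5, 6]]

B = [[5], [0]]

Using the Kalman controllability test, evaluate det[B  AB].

AB = [[-10], [25]]
Controllability matrix C = [B  AB] = [[5, -10], [0, 25]]
det(C) = 5·25 - (-10)·0 = 125 - 0 = 125
Since det(C) ≠ 0, rank(C) = 2 and the system is completely controllable.

125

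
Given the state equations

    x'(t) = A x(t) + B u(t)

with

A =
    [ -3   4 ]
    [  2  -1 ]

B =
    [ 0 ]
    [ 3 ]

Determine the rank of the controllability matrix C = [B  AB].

2

AB = [[12], [-3]]
Controllability matrix C = [B  AB] = [[0, 12], [3, -3]]
det(C) = 0·(-3) - 12·3 = 0 - 36 = -36 ≠ 0, so rank(C) = 2.
rank(C) = 2 = n, so the pair (A, B) is completely controllable.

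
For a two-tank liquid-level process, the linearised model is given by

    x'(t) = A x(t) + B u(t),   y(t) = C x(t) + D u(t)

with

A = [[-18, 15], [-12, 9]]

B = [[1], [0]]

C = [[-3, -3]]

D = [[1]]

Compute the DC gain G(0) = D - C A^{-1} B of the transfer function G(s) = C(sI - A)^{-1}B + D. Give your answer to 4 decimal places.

4.5000

G(0) = C(-A)^{-1}B + D = -C A^{-1} B + D.
det A = 18, so A^{-1} = (1/18)·adj(A) = [[1/2, -5/6], [2/3, -1]]
A^{-1} B = [1/2, 2/3]^T
C A^{-1} B = -7/2
G(0) = D - C A^{-1} B = 1 - (-7/2) = 9/2 ≈ 4.5000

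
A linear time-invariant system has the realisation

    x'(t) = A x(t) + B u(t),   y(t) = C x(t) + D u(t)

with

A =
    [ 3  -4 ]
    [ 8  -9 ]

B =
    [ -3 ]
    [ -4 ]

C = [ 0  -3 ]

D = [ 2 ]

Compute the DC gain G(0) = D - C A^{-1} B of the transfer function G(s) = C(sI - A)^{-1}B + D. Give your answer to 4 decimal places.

G(0) = C(-A)^{-1}B + D = -C A^{-1} B + D.
det A = 5, so A^{-1} = (1/5)·adj(A) = [[-9/5, 4/5], [-8/5, 3/5]]
A^{-1} B = [11/5, 12/5]^T
C A^{-1} B = -36/5
G(0) = D - C A^{-1} B = 2 - (-36/5) = 46/5 ≈ 9.2000

9.2000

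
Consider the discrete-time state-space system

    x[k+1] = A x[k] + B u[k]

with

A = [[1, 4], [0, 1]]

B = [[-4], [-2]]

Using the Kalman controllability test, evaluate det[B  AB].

-16

AB = [[-12], [-2]]
Controllability matrix C = [B  AB] = [[-4, -12], [-2, -2]]
det(C) = (-4)·(-2) - (-12)·(-2) = 8 - 24 = -16
Since det(C) ≠ 0, rank(C) = 2 and the system is completely controllable.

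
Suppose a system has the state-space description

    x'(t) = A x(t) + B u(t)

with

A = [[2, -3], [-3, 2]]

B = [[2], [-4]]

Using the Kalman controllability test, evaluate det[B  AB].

AB = [[16], [-14]]
Controllability matrix C = [B  AB] = [[2, 16], [-4, -14]]
det(C) = 2·(-14) - 16·(-4) = -28 - (-64) = 36
Since det(C) ≠ 0, rank(C) = 2 and the system is completely controllable.

36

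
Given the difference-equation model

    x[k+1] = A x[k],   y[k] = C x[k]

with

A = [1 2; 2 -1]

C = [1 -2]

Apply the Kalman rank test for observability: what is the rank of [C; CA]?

2

CA = [[-3, 4]]
Observability matrix O = [C; CA] = [[1, -2], [-3, 4]]
det(O) = 1·4 - (-2)·(-3) = 4 - 6 = -2 ≠ 0, so rank(O) = 2.
rank(O) = 2 = n, so the pair (A, C) is completely observable.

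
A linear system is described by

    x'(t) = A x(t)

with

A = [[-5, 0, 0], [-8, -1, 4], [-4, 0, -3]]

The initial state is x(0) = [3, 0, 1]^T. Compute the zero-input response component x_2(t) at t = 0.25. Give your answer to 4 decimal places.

det(sI - A) = s^3 - (tr A)s^2 + (M11 + M22 + M33)s - det A, where Mii is the 2×2 principal minor of A obtained by deleting row i and column i.
tr A = (-5) + (-1) + (-3) = -9; M11 = (-1)·(-3) - 4·0 = 3 - 0 = 3; M22 = (-5)·(-3) - 0·(-4) = 15 - 0 = 15; M33 = (-5)·(-1) - 0·(-8) = 5 - 0 = 5; sum of minors = 23.
det A = (-5)·((-1)·(-3) - 4·0) - 0·((-8)·(-3) - 4·(-4)) + 0·((-8)·0 - (-1)·(-4)) = (-5)·3 - 0·40 + 0·(-4) = -15.
So p(s) = det(sI - A) = s^3 + 9s^2 + 23s + 15.
Rational-root test: any integer root divides 15. Testing small divisors, s = -1 works: p(-1) = -1 + 9 + (-23) + 15 = 0, so (s + 1) is a factor.
Dividing, p(s) = (s + 1)(s^2 + 8s + 15).
Factor s^2 + 8s + 15: two numbers with sum -8 and product 15 are -3 and -5, so s^2 + 8s + 15 = (s + 3)(s + 5).
Hence p(s) = (s + 1) (s + 3) (s + 5), with roots -5, -3, -1.
The eigenvalues -5, -3, -1 are distinct and real, so A is diagonalisable and x(t) = e^{At} x(0) = V diag(e^{λ_i t}) V^{-1} x(0), where the columns of V are the eigenvectors.
λ = -5: A - (-5)I = [[0, 0, 0], [-8, 4, 4], [-4, 0, 2]]. v must be orthogonal to every row; (row 2) × (row 3) = [8, 0, 16], so take v_1 = [1, 0, 2]^T.
λ = -3: A - (-3)I = [[-2, 0, 0], [-8, 2, 4], [-4, 0, 0]]. v must be orthogonal to every row; (row 1) × (row 2) = [0, 8, -4], so take v_2 = [0, -2, 1]^T.
λ = -1: A - (-1)I = [[-4, 0, 0], [-8, 0, 4], [-4, 0, -2]]. v must be orthogonal to every row; (row 1) × (row 2) = [0, 16, 0], so take v_3 = [0, 1, 0]^T.
V = [v_1 v_2 v_3] = [[1, 0, 0], [0, -2, 1], [2, 1, 0]] has det V = -1, so V^{-1} = adj(V)/det V = [[1, 0, 0], [-2, 0, 1], [-4, 1, 2]].
Modal coordinates z(0) = V^{-1} x(0): 1·3 + 0·0 + 0·1 = 3; (-2)·3 + 0·0 + 1·1 = -5; (-4)·3 + 1·0 + 2·1 = -10; so z(0) = [3, -5, -10]^T.
x_2(t) = Σ_i (v_i)_2 · z_i(0) · e^{λ_i t} (row 2 of V times the modal terms).
x_2(0.25) = 0·3·e^{-5·0.25} + (-2)·(-5)·e^{-3·0.25} + 1·(-10)·e^{-1·0.25} = 0·0.286505 + 10·0.472367 + (-10)·0.778801 = -3.0643.

-3.0643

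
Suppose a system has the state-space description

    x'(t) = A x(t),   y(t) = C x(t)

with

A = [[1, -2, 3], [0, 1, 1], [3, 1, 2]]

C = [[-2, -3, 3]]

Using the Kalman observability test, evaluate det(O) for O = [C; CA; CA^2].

58

CA = [[7, 4, -3]]
CA^2 = [[-2, -13, 19]]
Observability matrix O = [C; CA; CA^2] = [[-2, -3, 3], [7, 4, -3], [-2, -13, 19]]
Expanding along the first row, det(O) = (-2)·(4·19 - (-3)·(-13)) - (-3)·(7·19 - (-3)·(-2)) + 3·(7·(-13) - 4·(-2)) = (-2)·37 - (-3)·127 + 3·(-83) = 58
Since det(O) ≠ 0, rank(O) = 3 and the system is completely observable.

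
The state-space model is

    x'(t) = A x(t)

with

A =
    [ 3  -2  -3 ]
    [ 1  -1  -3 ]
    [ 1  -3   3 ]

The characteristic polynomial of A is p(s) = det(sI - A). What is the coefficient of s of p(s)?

Expand det(sI - A) for the 3×3 matrix.
p(s) = s^3 - 5s^2 - s + 18.
(Check: constant term = det(-A) = (-1)^3 det A = 18; coefficient of s^2 = -tr A = -5.)
The coefficient of s is -1.

-1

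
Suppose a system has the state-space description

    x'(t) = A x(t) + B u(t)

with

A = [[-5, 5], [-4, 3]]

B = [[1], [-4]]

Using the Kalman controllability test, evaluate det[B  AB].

-116

AB = [[-25], [-16]]
Controllability matrix C = [B  AB] = [[1, -25], [-4, -16]]
det(C) = 1·(-16) - (-25)·(-4) = -16 - 100 = -116
Since det(C) ≠ 0, rank(C) = 2 and the system is completely controllable.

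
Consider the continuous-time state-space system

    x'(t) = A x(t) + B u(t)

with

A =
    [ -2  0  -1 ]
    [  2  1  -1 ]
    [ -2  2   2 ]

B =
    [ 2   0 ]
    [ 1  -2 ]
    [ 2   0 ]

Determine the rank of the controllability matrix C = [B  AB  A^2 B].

AB = [[-6, 0], [3, -2], [2, -4]]
A^2B = [[10, 4], [-11, 2], [22, -12]]
Controllability matrix C = [B  AB  A^2B] = [[2, 0, -6, 0, 10, 4], [1, -2, 3, -2, -11, 2], [2, 0, 2, -4, 22, -12]]
Take the 3×3 submatrix of C formed by columns 1, 2, 3: [[2, 0, -6], [1, -2, 3], [2, 0, 2]]. Its determinant is 2·((-2)·2 - 3·0) - 0·(1·2 - 3·2) + (-6)·(1·0 - (-2)·2) = 2·(-4) - 0·(-4) + (-6)·4 = -32 ≠ 0.
So rank(C) ≥ 3; since C has 3 rows, rank(C) = 3.
rank(C) = 3 = n, so the pair (A, B) is completely controllable.

3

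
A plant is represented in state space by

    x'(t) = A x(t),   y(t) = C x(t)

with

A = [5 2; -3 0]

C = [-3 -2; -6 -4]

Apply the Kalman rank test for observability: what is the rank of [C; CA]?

1

CA = [[-9, -6], [-18, -12]]
Observability matrix O = [C; CA] = [[-3, -2], [-6, -4], [-9, -6], [-18, -12]]
Every row of O is a scalar multiple of row 1 = [-3, -2] (multipliers 1, 2, 3, 6), so the rows span a one-dimensional space.
O ≠ 0, hence rank(O) = 1.
rank(O) = 1 < n = 2, so the pair (A, C) is not completely observable.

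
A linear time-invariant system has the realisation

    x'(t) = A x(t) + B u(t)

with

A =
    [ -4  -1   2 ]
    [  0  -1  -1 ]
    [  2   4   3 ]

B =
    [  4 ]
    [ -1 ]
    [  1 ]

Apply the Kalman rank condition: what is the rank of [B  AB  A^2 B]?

3

AB = [[-13], [0], [7]]
A^2B = [[66], [-7], [-5]]
Controllability matrix C = [B  AB  A^2B] = [[4, -13, 66], [-1, 0, -7], [1, 7, -5]]
det(C) = 4·(0·(-5) - (-7)·7) - (-13)·((-1)·(-5) - (-7)·1) + 66·((-1)·7 - 0·1) = 4·49 - (-13)·12 + 66·(-7) = -110 ≠ 0, so rank(C) = 3.
rank(C) = 3 = n, so the pair (A, B) is completely controllable.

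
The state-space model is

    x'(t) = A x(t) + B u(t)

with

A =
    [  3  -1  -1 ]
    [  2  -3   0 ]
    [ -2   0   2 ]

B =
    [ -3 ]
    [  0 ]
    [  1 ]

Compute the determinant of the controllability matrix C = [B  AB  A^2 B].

428

AB = [[-10], [-6], [8]]
A^2B = [[-32], [-2], [36]]
Controllability matrix C = [B  AB  A^2B] = [[-3, -10, -32], [0, -6, -2], [1, 8, 36]]
Expanding along the first row, det(C) = (-3)·((-6)·36 - (-2)·8) - (-10)·(0·36 - (-2)·1) + (-32)·(0·8 - (-6)·1) = (-3)·(-200) - (-10)·2 + (-32)·6 = 428
Since det(C) ≠ 0, rank(C) = 3 and the system is completely controllable.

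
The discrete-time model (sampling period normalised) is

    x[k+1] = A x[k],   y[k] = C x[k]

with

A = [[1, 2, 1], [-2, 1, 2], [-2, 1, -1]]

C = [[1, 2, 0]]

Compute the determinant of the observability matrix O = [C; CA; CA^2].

-225

CA = [[-3, 4, 5]]
CA^2 = [[-21, 3, 0]]
Observability matrix O = [C; CA; CA^2] = [[1, 2, 0], [-3, 4, 5], [-21, 3, 0]]
Expanding along the first row, det(O) = 1·(4·0 - 5·3) - 2·((-3)·0 - 5·(-21)) + 0·((-3)·3 - 4·(-21)) = 1·(-15) - 2·105 + 0·75 = -225
Since det(O) ≠ 0, rank(O) = 3 and the system is completely observable.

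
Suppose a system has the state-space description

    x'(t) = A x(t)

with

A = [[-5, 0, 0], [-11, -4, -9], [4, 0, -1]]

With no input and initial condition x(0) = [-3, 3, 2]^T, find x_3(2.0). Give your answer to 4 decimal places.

det(sI - A) = s^3 - (tr A)s^2 + (M11 + M22 + M33)s - det A, where Mii is the 2×2 principal minor of A obtained by deleting row i and column i.
tr A = (-5) + (-4) + (-1) = -10; M11 = (-4)·(-1) - (-9)·0 = 4 - 0 = 4; M22 = (-5)·(-1) - 0·4 = 5 - 0 = 5; M33 = (-5)·(-4) - 0·(-11) = 20 - 0 = 20; sum of minors = 29.
det A = (-5)·((-4)·(-1) - (-9)·0) - 0·((-11)·(-1) - (-9)·4) + 0·((-11)·0 - (-4)·4) = (-5)·4 - 0·47 + 0·16 = -20.
So p(s) = det(sI - A) = s^3 + 10s^2 + 29s + 20.
Rational-root test: any integer root divides 20. Testing small divisors, s = -1 works: p(-1) = -1 + 10 + (-29) + 20 = 0, so (s + 1) is a factor.
Dividing, p(s) = (s + 1)(s^2 + 9s + 20).
Factor s^2 + 9s + 20: two numbers with sum -9 and product 20 are -4 and -5, so s^2 + 9s + 20 = (s + 4)(s + 5).
Hence p(s) = (s + 1) (s + 4) (s + 5), with roots -5, -4, -1.
The eigenvalues -5, -4, -1 are distinct and real, so A is diagonalisable and x(t) = e^{At} x(0) = V diag(e^{λ_i t}) V^{-1} x(0), where the columns of V are the eigenvectors.
λ = -5: A - (-5)I = [[0, 0, 0], [-11, 1, -9], [4, 0, 4]]. v must be orthogonal to every row; (row 2) × (row 3) = [4, 8, -4], so take v_1 = [1, 2, -1]^T.
λ = -4: A - (-4)I = [[-1, 0, 0], [-11, 0, -9], [4, 0, 3]]. v must be orthogonal to every row; (row 1) × (row 2) = [0, -9, 0], so take v_2 = [0, 1, 0]^T.
λ = -1: A - (-1)I = [[-4, 0, 0], [-11, -3, -9], [4, 0, 0]]. v must be orthogonal to every row; (row 1) × (row 2) = [0, -36, 12], so take v_3 = [0, -3, 1]^T.
V = [v_1 v_2 v_3] = [[1, 0, 0], [2, 1, -3], [-1, 0, 1]] has det V = 1, so V^{-1} = adj(V)/det V = [[1, 0, 0], [1, 1, 3], [1, 0, 1]].
Modal coordinates z(0) = V^{-1} x(0): 1·(-3) + 0·3 + 0·2 = -3; 1·(-3) + 1·3 + 3·2 = 6; 1·(-3) + 0·3 + 1·2 = -1; so z(0) = [-3, 6, -1]^T.
x_3(t) = Σ_i (v_i)_3 · z_i(0) · e^{λ_i t} (row 3 of V times the modal terms).
x_3(2.0) = (-1)·(-3)·e^{-5·2.0} + 0·6·e^{-4·2.0} + 1·(-1)·e^{-1·2.0} = 3·0.000045 + 0·0.000335 + (-1)·0.135335 = -0.1352.

-0.1352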